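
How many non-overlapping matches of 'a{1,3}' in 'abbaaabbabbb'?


Pattern 'a{1,3}' matches between 1 and 3 consecutive a's (greedy).
String: 'abbaaabbabbb'
Finding runs of a's and applying greedy matching:
  Run at pos 0: 'a' (length 1)
  Run at pos 3: 'aaa' (length 3)
  Run at pos 8: 'a' (length 1)
Matches: ['a', 'aaa', 'a']
Count: 3

3


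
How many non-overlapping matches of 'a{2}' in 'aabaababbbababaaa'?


Pattern 'a{2}' matches exactly 2 consecutive a's (greedy, non-overlapping).
String: 'aabaababbbababaaa'
Scanning for runs of a's:
  Run at pos 0: 'aa' (length 2) -> 1 match(es)
  Run at pos 3: 'aa' (length 2) -> 1 match(es)
  Run at pos 6: 'a' (length 1) -> 0 match(es)
  Run at pos 10: 'a' (length 1) -> 0 match(es)
  Run at pos 12: 'a' (length 1) -> 0 match(es)
  Run at pos 14: 'aaa' (length 3) -> 1 match(es)
Matches found: ['aa', 'aa', 'aa']
Total: 3

3


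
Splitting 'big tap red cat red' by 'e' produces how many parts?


Splitting by 'e' breaks the string at each occurrence of the separator.
Text: 'big tap red cat red'
Parts after split:
  Part 1: 'big tap r'
  Part 2: 'd cat r'
  Part 3: 'd'
Total parts: 3

3


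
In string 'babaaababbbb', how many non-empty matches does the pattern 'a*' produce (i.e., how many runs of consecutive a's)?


Pattern 'a*' matches zero or more a's. We want non-empty runs of consecutive a's.
String: 'babaaababbbb'
Walking through the string to find runs of a's:
  Run 1: positions 1-1 -> 'a'
  Run 2: positions 3-5 -> 'aaa'
  Run 3: positions 7-7 -> 'a'
Non-empty runs found: ['a', 'aaa', 'a']
Count: 3

3


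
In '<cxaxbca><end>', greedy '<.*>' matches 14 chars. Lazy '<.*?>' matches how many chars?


Greedy '<.*>' tries to match as MUCH as possible.
Lazy '<.*?>' tries to match as LITTLE as possible.

String: '<cxaxbca><end>'
Greedy '<.*>' starts at first '<' and extends to the LAST '>': '<cxaxbca><end>' (14 chars)
Lazy '<.*?>' starts at first '<' and stops at the FIRST '>': '<cxaxbca>' (9 chars)

9


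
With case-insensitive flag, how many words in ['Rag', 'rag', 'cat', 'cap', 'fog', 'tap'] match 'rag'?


Case-insensitive matching: compare each word's lowercase form to 'rag'.
  'Rag' -> lower='rag' -> MATCH
  'rag' -> lower='rag' -> MATCH
  'cat' -> lower='cat' -> no
  'cap' -> lower='cap' -> no
  'fog' -> lower='fog' -> no
  'tap' -> lower='tap' -> no
Matches: ['Rag', 'rag']
Count: 2

2


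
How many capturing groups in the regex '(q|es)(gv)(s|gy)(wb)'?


To count capturing groups, count each '(' that starts a group.
Pattern: '(q|es)(gv)(s|gy)(wb)'
Walking through the pattern:
  Position 0: '(' -> group #1
  Position 6: '(' -> group #2
  Position 10: '(' -> group #3
  Position 16: '(' -> group #4
Total capturing groups: 4

4


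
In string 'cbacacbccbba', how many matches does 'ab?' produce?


Pattern 'ab?' matches 'a' optionally followed by 'b'.
String: 'cbacacbccbba'
Scanning left to right for 'a' then checking next char:
  Match 1: 'a' (a not followed by b)
  Match 2: 'a' (a not followed by b)
  Match 3: 'a' (a not followed by b)
Total matches: 3

3


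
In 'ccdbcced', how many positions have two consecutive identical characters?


Looking for consecutive identical characters in 'ccdbcced':
  pos 0-1: 'c' vs 'c' -> MATCH ('cc')
  pos 1-2: 'c' vs 'd' -> different
  pos 2-3: 'd' vs 'b' -> different
  pos 3-4: 'b' vs 'c' -> different
  pos 4-5: 'c' vs 'c' -> MATCH ('cc')
  pos 5-6: 'c' vs 'e' -> different
  pos 6-7: 'e' vs 'd' -> different
Consecutive identical pairs: ['cc', 'cc']
Count: 2

2


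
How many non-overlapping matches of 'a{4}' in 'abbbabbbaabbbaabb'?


Pattern 'a{4}' matches exactly 4 consecutive a's (greedy, non-overlapping).
String: 'abbbabbbaabbbaabb'
Scanning for runs of a's:
  Run at pos 0: 'a' (length 1) -> 0 match(es)
  Run at pos 4: 'a' (length 1) -> 0 match(es)
  Run at pos 8: 'aa' (length 2) -> 0 match(es)
  Run at pos 13: 'aa' (length 2) -> 0 match(es)
Matches found: []
Total: 0

0


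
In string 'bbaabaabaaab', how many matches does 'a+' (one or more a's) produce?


Pattern 'a+' matches one or more consecutive a's.
String: 'bbaabaabaaab'
Scanning for runs of a:
  Match 1: 'aa' (length 2)
  Match 2: 'aa' (length 2)
  Match 3: 'aaa' (length 3)
Total matches: 3

3


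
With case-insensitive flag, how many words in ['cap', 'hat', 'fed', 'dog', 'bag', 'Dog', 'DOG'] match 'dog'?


Case-insensitive matching: compare each word's lowercase form to 'dog'.
  'cap' -> lower='cap' -> no
  'hat' -> lower='hat' -> no
  'fed' -> lower='fed' -> no
  'dog' -> lower='dog' -> MATCH
  'bag' -> lower='bag' -> no
  'Dog' -> lower='dog' -> MATCH
  'DOG' -> lower='dog' -> MATCH
Matches: ['dog', 'Dog', 'DOG']
Count: 3

3


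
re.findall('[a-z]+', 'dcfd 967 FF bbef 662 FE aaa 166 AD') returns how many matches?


Pattern '[a-z]+' finds one or more lowercase letters.
Text: 'dcfd 967 FF bbef 662 FE aaa 166 AD'
Scanning for matches:
  Match 1: 'dcfd'
  Match 2: 'bbef'
  Match 3: 'aaa'
Total matches: 3

3


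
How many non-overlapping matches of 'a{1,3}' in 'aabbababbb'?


Pattern 'a{1,3}' matches between 1 and 3 consecutive a's (greedy).
String: 'aabbababbb'
Finding runs of a's and applying greedy matching:
  Run at pos 0: 'aa' (length 2)
  Run at pos 4: 'a' (length 1)
  Run at pos 6: 'a' (length 1)
Matches: ['aa', 'a', 'a']
Count: 3

3


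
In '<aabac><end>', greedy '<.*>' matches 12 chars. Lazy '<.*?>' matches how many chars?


Greedy '<.*>' tries to match as MUCH as possible.
Lazy '<.*?>' tries to match as LITTLE as possible.

String: '<aabac><end>'
Greedy '<.*>' starts at first '<' and extends to the LAST '>': '<aabac><end>' (12 chars)
Lazy '<.*?>' starts at first '<' and stops at the FIRST '>': '<aabac>' (7 chars)

7


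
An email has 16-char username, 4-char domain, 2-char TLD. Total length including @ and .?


An email address has format: username@domain.tld
Username length: 16
'@' character: 1
Domain length: 4
'.' character: 1
TLD length: 2
Total = 16 + 1 + 4 + 1 + 2 = 24

24


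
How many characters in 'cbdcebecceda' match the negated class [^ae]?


Negated class [^ae] matches any char NOT in {a, e}
Scanning 'cbdcebecceda':
  pos 0: 'c' -> MATCH
  pos 1: 'b' -> MATCH
  pos 2: 'd' -> MATCH
  pos 3: 'c' -> MATCH
  pos 4: 'e' -> no (excluded)
  pos 5: 'b' -> MATCH
  pos 6: 'e' -> no (excluded)
  pos 7: 'c' -> MATCH
  pos 8: 'c' -> MATCH
  pos 9: 'e' -> no (excluded)
  pos 10: 'd' -> MATCH
  pos 11: 'a' -> no (excluded)
Total matches: 8

8


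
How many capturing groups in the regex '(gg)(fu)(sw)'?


To count capturing groups, count each '(' that starts a group.
Pattern: '(gg)(fu)(sw)'
Walking through the pattern:
  Position 0: '(' -> group #1
  Position 4: '(' -> group #2
  Position 8: '(' -> group #3
Total capturing groups: 3

3


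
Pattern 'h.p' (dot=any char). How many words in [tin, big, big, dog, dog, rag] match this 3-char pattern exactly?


Pattern 'h.p' means: starts with 'h', any single char, ends with 'p'.
Checking each word (must be exactly 3 chars):
  'tin' (len=3): no
  'big' (len=3): no
  'big' (len=3): no
  'dog' (len=3): no
  'dog' (len=3): no
  'rag' (len=3): no
Matching words: []
Total: 0

0


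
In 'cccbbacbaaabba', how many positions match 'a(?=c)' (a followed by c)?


Lookahead 'a(?=c)' matches 'a' only when followed by 'c'.
String: 'cccbbacbaaabba'
Checking each position where char is 'a':
  pos 5: 'a' -> MATCH (next='c')
  pos 8: 'a' -> no (next='a')
  pos 9: 'a' -> no (next='a')
  pos 10: 'a' -> no (next='b')
Matching positions: [5]
Count: 1

1


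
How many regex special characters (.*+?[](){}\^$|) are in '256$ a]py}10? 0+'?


Regex special characters are: . * + ? [ ] ( ) { } \ ^ $ |
Scanning '256$ a]py}10? 0+':
  pos 3: '$' -> SPECIAL
  pos 6: ']' -> SPECIAL
  pos 9: '}' -> SPECIAL
  pos 12: '?' -> SPECIAL
  pos 15: '+' -> SPECIAL
Special chars found: ['$', ']', '}', '?', '+']
Total: 5

5


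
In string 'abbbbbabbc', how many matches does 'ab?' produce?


Pattern 'ab?' matches 'a' optionally followed by 'b'.
String: 'abbbbbabbc'
Scanning left to right for 'a' then checking next char:
  Match 1: 'ab' (a followed by b)
  Match 2: 'ab' (a followed by b)
Total matches: 2

2


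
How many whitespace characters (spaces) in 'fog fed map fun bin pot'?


\s matches whitespace characters (spaces, tabs, etc.).
Text: 'fog fed map fun bin pot'
This text has 6 words separated by spaces.
Number of spaces = number of words - 1 = 6 - 1 = 5

5


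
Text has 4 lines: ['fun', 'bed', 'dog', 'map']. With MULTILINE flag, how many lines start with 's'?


With MULTILINE flag, ^ matches the start of each line.
Lines: ['fun', 'bed', 'dog', 'map']
Checking which lines start with 's':
  Line 1: 'fun' -> no
  Line 2: 'bed' -> no
  Line 3: 'dog' -> no
  Line 4: 'map' -> no
Matching lines: []
Count: 0

0


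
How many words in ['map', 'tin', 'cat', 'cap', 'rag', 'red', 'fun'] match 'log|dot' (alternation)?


Alternation 'log|dot' matches either 'log' or 'dot'.
Checking each word:
  'map' -> no
  'tin' -> no
  'cat' -> no
  'cap' -> no
  'rag' -> no
  'red' -> no
  'fun' -> no
Matches: []
Count: 0

0


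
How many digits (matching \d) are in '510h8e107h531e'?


\d matches any digit 0-9.
Scanning '510h8e107h531e':
  pos 0: '5' -> DIGIT
  pos 1: '1' -> DIGIT
  pos 2: '0' -> DIGIT
  pos 4: '8' -> DIGIT
  pos 6: '1' -> DIGIT
  pos 7: '0' -> DIGIT
  pos 8: '7' -> DIGIT
  pos 10: '5' -> DIGIT
  pos 11: '3' -> DIGIT
  pos 12: '1' -> DIGIT
Digits found: ['5', '1', '0', '8', '1', '0', '7', '5', '3', '1']
Total: 10

10


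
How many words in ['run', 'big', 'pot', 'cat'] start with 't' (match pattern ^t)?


Pattern ^t anchors to start of word. Check which words begin with 't':
  'run' -> no
  'big' -> no
  'pot' -> no
  'cat' -> no
Matching words: []
Count: 0

0


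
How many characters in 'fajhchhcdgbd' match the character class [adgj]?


Character class [adgj] matches any of: {a, d, g, j}
Scanning string 'fajhchhcdgbd' character by character:
  pos 0: 'f' -> no
  pos 1: 'a' -> MATCH
  pos 2: 'j' -> MATCH
  pos 3: 'h' -> no
  pos 4: 'c' -> no
  pos 5: 'h' -> no
  pos 6: 'h' -> no
  pos 7: 'c' -> no
  pos 8: 'd' -> MATCH
  pos 9: 'g' -> MATCH
  pos 10: 'b' -> no
  pos 11: 'd' -> MATCH
Total matches: 5

5


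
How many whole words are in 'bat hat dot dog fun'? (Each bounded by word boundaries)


Word boundaries (\b) mark the start/end of each word.
Text: 'bat hat dot dog fun'
Splitting by whitespace:
  Word 1: 'bat'
  Word 2: 'hat'
  Word 3: 'dot'
  Word 4: 'dog'
  Word 5: 'fun'
Total whole words: 5

5


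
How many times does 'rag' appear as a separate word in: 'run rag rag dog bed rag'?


Scanning each word for exact match 'rag':
  Word 1: 'run' -> no
  Word 2: 'rag' -> MATCH
  Word 3: 'rag' -> MATCH
  Word 4: 'dog' -> no
  Word 5: 'bed' -> no
  Word 6: 'rag' -> MATCH
Total matches: 3

3


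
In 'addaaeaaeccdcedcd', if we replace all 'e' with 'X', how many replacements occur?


re.sub('e', 'X', text) replaces every occurrence of 'e' with 'X'.
Text: 'addaaeaaeccdcedcd'
Scanning for 'e':
  pos 5: 'e' -> replacement #1
  pos 8: 'e' -> replacement #2
  pos 13: 'e' -> replacement #3
Total replacements: 3

3


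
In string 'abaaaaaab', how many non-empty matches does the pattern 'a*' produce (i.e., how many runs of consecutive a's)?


Pattern 'a*' matches zero or more a's. We want non-empty runs of consecutive a's.
String: 'abaaaaaab'
Walking through the string to find runs of a's:
  Run 1: positions 0-0 -> 'a'
  Run 2: positions 2-7 -> 'aaaaaa'
Non-empty runs found: ['a', 'aaaaaa']
Count: 2

2


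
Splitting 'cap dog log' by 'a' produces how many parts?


Splitting by 'a' breaks the string at each occurrence of the separator.
Text: 'cap dog log'
Parts after split:
  Part 1: 'c'
  Part 2: 'p dog log'
Total parts: 2

2


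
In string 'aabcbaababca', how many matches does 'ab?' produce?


Pattern 'ab?' matches 'a' optionally followed by 'b'.
String: 'aabcbaababca'
Scanning left to right for 'a' then checking next char:
  Match 1: 'a' (a not followed by b)
  Match 2: 'ab' (a followed by b)
  Match 3: 'a' (a not followed by b)
  Match 4: 'ab' (a followed by b)
  Match 5: 'ab' (a followed by b)
  Match 6: 'a' (a not followed by b)
Total matches: 6

6


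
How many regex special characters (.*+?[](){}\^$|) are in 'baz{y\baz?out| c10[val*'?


Regex special characters are: . * + ? [ ] ( ) { } \ ^ $ |
Scanning 'baz{y\baz?out| c10[val*':
  pos 3: '{' -> SPECIAL
  pos 5: '\' -> SPECIAL
  pos 9: '?' -> SPECIAL
  pos 13: '|' -> SPECIAL
  pos 18: '[' -> SPECIAL
  pos 22: '*' -> SPECIAL
Special chars found: ['{', '\\', '?', '|', '[', '*']
Total: 6

6


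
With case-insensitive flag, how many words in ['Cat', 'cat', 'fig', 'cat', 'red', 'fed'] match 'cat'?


Case-insensitive matching: compare each word's lowercase form to 'cat'.
  'Cat' -> lower='cat' -> MATCH
  'cat' -> lower='cat' -> MATCH
  'fig' -> lower='fig' -> no
  'cat' -> lower='cat' -> MATCH
  'red' -> lower='red' -> no
  'fed' -> lower='fed' -> no
Matches: ['Cat', 'cat', 'cat']
Count: 3

3


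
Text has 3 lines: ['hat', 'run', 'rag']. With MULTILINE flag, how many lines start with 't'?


With MULTILINE flag, ^ matches the start of each line.
Lines: ['hat', 'run', 'rag']
Checking which lines start with 't':
  Line 1: 'hat' -> no
  Line 2: 'run' -> no
  Line 3: 'rag' -> no
Matching lines: []
Count: 0

0


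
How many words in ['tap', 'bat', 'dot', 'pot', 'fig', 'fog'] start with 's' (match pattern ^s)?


Pattern ^s anchors to start of word. Check which words begin with 's':
  'tap' -> no
  'bat' -> no
  'dot' -> no
  'pot' -> no
  'fig' -> no
  'fog' -> no
Matching words: []
Count: 0

0


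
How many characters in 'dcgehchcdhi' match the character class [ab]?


Character class [ab] matches any of: {a, b}
Scanning string 'dcgehchcdhi' character by character:
  pos 0: 'd' -> no
  pos 1: 'c' -> no
  pos 2: 'g' -> no
  pos 3: 'e' -> no
  pos 4: 'h' -> no
  pos 5: 'c' -> no
  pos 6: 'h' -> no
  pos 7: 'c' -> no
  pos 8: 'd' -> no
  pos 9: 'h' -> no
  pos 10: 'i' -> no
Total matches: 0

0


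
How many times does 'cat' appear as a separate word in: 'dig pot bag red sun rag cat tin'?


Scanning each word for exact match 'cat':
  Word 1: 'dig' -> no
  Word 2: 'pot' -> no
  Word 3: 'bag' -> no
  Word 4: 'red' -> no
  Word 5: 'sun' -> no
  Word 6: 'rag' -> no
  Word 7: 'cat' -> MATCH
  Word 8: 'tin' -> no
Total matches: 1

1


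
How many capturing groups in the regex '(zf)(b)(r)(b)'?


To count capturing groups, count each '(' that starts a group.
Pattern: '(zf)(b)(r)(b)'
Walking through the pattern:
  Position 0: '(' -> group #1
  Position 4: '(' -> group #2
  Position 7: '(' -> group #3
  Position 10: '(' -> group #4
Total capturing groups: 4

4


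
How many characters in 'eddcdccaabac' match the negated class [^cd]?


Negated class [^cd] matches any char NOT in {c, d}
Scanning 'eddcdccaabac':
  pos 0: 'e' -> MATCH
  pos 1: 'd' -> no (excluded)
  pos 2: 'd' -> no (excluded)
  pos 3: 'c' -> no (excluded)
  pos 4: 'd' -> no (excluded)
  pos 5: 'c' -> no (excluded)
  pos 6: 'c' -> no (excluded)
  pos 7: 'a' -> MATCH
  pos 8: 'a' -> MATCH
  pos 9: 'b' -> MATCH
  pos 10: 'a' -> MATCH
  pos 11: 'c' -> no (excluded)
Total matches: 5

5


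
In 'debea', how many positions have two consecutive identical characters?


Looking for consecutive identical characters in 'debea':
  pos 0-1: 'd' vs 'e' -> different
  pos 1-2: 'e' vs 'b' -> different
  pos 2-3: 'b' vs 'e' -> different
  pos 3-4: 'e' vs 'a' -> different
Consecutive identical pairs: []
Count: 0

0


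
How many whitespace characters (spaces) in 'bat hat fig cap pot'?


\s matches whitespace characters (spaces, tabs, etc.).
Text: 'bat hat fig cap pot'
This text has 5 words separated by spaces.
Number of spaces = number of words - 1 = 5 - 1 = 4

4


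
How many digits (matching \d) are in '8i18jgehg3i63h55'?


\d matches any digit 0-9.
Scanning '8i18jgehg3i63h55':
  pos 0: '8' -> DIGIT
  pos 2: '1' -> DIGIT
  pos 3: '8' -> DIGIT
  pos 9: '3' -> DIGIT
  pos 11: '6' -> DIGIT
  pos 12: '3' -> DIGIT
  pos 14: '5' -> DIGIT
  pos 15: '5' -> DIGIT
Digits found: ['8', '1', '8', '3', '6', '3', '5', '5']
Total: 8

8


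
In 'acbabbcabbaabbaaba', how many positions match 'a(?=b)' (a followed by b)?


Lookahead 'a(?=b)' matches 'a' only when followed by 'b'.
String: 'acbabbcabbaabbaaba'
Checking each position where char is 'a':
  pos 0: 'a' -> no (next='c')
  pos 3: 'a' -> MATCH (next='b')
  pos 7: 'a' -> MATCH (next='b')
  pos 10: 'a' -> no (next='a')
  pos 11: 'a' -> MATCH (next='b')
  pos 14: 'a' -> no (next='a')
  pos 15: 'a' -> MATCH (next='b')
Matching positions: [3, 7, 11, 15]
Count: 4

4


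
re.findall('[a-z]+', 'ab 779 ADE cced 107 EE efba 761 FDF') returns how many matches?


Pattern '[a-z]+' finds one or more lowercase letters.
Text: 'ab 779 ADE cced 107 EE efba 761 FDF'
Scanning for matches:
  Match 1: 'ab'
  Match 2: 'cced'
  Match 3: 'efba'
Total matches: 3

3


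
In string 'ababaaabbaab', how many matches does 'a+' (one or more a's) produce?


Pattern 'a+' matches one or more consecutive a's.
String: 'ababaaabbaab'
Scanning for runs of a:
  Match 1: 'a' (length 1)
  Match 2: 'a' (length 1)
  Match 3: 'aaa' (length 3)
  Match 4: 'aa' (length 2)
Total matches: 4

4


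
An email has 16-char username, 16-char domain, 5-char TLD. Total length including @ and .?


An email address has format: username@domain.tld
Username length: 16
'@' character: 1
Domain length: 16
'.' character: 1
TLD length: 5
Total = 16 + 1 + 16 + 1 + 5 = 39

39


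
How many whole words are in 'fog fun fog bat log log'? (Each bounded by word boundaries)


Word boundaries (\b) mark the start/end of each word.
Text: 'fog fun fog bat log log'
Splitting by whitespace:
  Word 1: 'fog'
  Word 2: 'fun'
  Word 3: 'fog'
  Word 4: 'bat'
  Word 5: 'log'
  Word 6: 'log'
Total whole words: 6

6


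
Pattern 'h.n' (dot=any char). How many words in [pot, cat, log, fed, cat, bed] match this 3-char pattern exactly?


Pattern 'h.n' means: starts with 'h', any single char, ends with 'n'.
Checking each word (must be exactly 3 chars):
  'pot' (len=3): no
  'cat' (len=3): no
  'log' (len=3): no
  'fed' (len=3): no
  'cat' (len=3): no
  'bed' (len=3): no
Matching words: []
Total: 0

0


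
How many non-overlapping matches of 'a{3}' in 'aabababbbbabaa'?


Pattern 'a{3}' matches exactly 3 consecutive a's (greedy, non-overlapping).
String: 'aabababbbbabaa'
Scanning for runs of a's:
  Run at pos 0: 'aa' (length 2) -> 0 match(es)
  Run at pos 3: 'a' (length 1) -> 0 match(es)
  Run at pos 5: 'a' (length 1) -> 0 match(es)
  Run at pos 10: 'a' (length 1) -> 0 match(es)
  Run at pos 12: 'aa' (length 2) -> 0 match(es)
Matches found: []
Total: 0

0


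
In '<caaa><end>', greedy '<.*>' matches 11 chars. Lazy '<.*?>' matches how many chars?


Greedy '<.*>' tries to match as MUCH as possible.
Lazy '<.*?>' tries to match as LITTLE as possible.

String: '<caaa><end>'
Greedy '<.*>' starts at first '<' and extends to the LAST '>': '<caaa><end>' (11 chars)
Lazy '<.*?>' starts at first '<' and stops at the FIRST '>': '<caaa>' (6 chars)

6


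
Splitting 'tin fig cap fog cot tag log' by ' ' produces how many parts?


Splitting by ' ' breaks the string at each occurrence of the separator.
Text: 'tin fig cap fog cot tag log'
Parts after split:
  Part 1: 'tin'
  Part 2: 'fig'
  Part 3: 'cap'
  Part 4: 'fog'
  Part 5: 'cot'
  Part 6: 'tag'
  Part 7: 'log'
Total parts: 7

7


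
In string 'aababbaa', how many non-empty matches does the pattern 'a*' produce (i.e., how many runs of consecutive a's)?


Pattern 'a*' matches zero or more a's. We want non-empty runs of consecutive a's.
String: 'aababbaa'
Walking through the string to find runs of a's:
  Run 1: positions 0-1 -> 'aa'
  Run 2: positions 3-3 -> 'a'
  Run 3: positions 6-7 -> 'aa'
Non-empty runs found: ['aa', 'a', 'aa']
Count: 3

3


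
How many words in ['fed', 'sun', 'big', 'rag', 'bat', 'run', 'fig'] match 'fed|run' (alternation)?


Alternation 'fed|run' matches either 'fed' or 'run'.
Checking each word:
  'fed' -> MATCH
  'sun' -> no
  'big' -> no
  'rag' -> no
  'bat' -> no
  'run' -> MATCH
  'fig' -> no
Matches: ['fed', 'run']
Count: 2

2


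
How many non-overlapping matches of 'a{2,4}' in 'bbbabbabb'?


Pattern 'a{2,4}' matches between 2 and 4 consecutive a's (greedy).
String: 'bbbabbabb'
Finding runs of a's and applying greedy matching:
  Run at pos 3: 'a' (length 1)
  Run at pos 6: 'a' (length 1)
Matches: []
Count: 0

0


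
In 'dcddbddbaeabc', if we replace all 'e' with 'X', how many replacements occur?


re.sub('e', 'X', text) replaces every occurrence of 'e' with 'X'.
Text: 'dcddbddbaeabc'
Scanning for 'e':
  pos 9: 'e' -> replacement #1
Total replacements: 1

1


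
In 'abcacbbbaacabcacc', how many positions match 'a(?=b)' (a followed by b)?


Lookahead 'a(?=b)' matches 'a' only when followed by 'b'.
String: 'abcacbbbaacabcacc'
Checking each position where char is 'a':
  pos 0: 'a' -> MATCH (next='b')
  pos 3: 'a' -> no (next='c')
  pos 8: 'a' -> no (next='a')
  pos 9: 'a' -> no (next='c')
  pos 11: 'a' -> MATCH (next='b')
  pos 14: 'a' -> no (next='c')
Matching positions: [0, 11]
Count: 2

2


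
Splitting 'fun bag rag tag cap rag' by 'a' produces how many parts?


Splitting by 'a' breaks the string at each occurrence of the separator.
Text: 'fun bag rag tag cap rag'
Parts after split:
  Part 1: 'fun b'
  Part 2: 'g r'
  Part 3: 'g t'
  Part 4: 'g c'
  Part 5: 'p r'
  Part 6: 'g'
Total parts: 6

6


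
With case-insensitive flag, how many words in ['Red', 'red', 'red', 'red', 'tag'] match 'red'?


Case-insensitive matching: compare each word's lowercase form to 'red'.
  'Red' -> lower='red' -> MATCH
  'red' -> lower='red' -> MATCH
  'red' -> lower='red' -> MATCH
  'red' -> lower='red' -> MATCH
  'tag' -> lower='tag' -> no
Matches: ['Red', 'red', 'red', 'red']
Count: 4

4


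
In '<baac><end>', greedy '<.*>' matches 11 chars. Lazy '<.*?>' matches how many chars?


Greedy '<.*>' tries to match as MUCH as possible.
Lazy '<.*?>' tries to match as LITTLE as possible.

String: '<baac><end>'
Greedy '<.*>' starts at first '<' and extends to the LAST '>': '<baac><end>' (11 chars)
Lazy '<.*?>' starts at first '<' and stops at the FIRST '>': '<baac>' (6 chars)

6


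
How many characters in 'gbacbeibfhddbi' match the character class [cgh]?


Character class [cgh] matches any of: {c, g, h}
Scanning string 'gbacbeibfhddbi' character by character:
  pos 0: 'g' -> MATCH
  pos 1: 'b' -> no
  pos 2: 'a' -> no
  pos 3: 'c' -> MATCH
  pos 4: 'b' -> no
  pos 5: 'e' -> no
  pos 6: 'i' -> no
  pos 7: 'b' -> no
  pos 8: 'f' -> no
  pos 9: 'h' -> MATCH
  pos 10: 'd' -> no
  pos 11: 'd' -> no
  pos 12: 'b' -> no
  pos 13: 'i' -> no
Total matches: 3

3


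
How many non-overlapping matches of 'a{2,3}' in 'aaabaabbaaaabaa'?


Pattern 'a{2,3}' matches between 2 and 3 consecutive a's (greedy).
String: 'aaabaabbaaaabaa'
Finding runs of a's and applying greedy matching:
  Run at pos 0: 'aaa' (length 3)
  Run at pos 4: 'aa' (length 2)
  Run at pos 8: 'aaaa' (length 4)
  Run at pos 13: 'aa' (length 2)
Matches: ['aaa', 'aa', 'aaa', 'aa']
Count: 4

4


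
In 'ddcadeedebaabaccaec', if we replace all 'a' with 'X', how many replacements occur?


re.sub('a', 'X', text) replaces every occurrence of 'a' with 'X'.
Text: 'ddcadeedebaabaccaec'
Scanning for 'a':
  pos 3: 'a' -> replacement #1
  pos 10: 'a' -> replacement #2
  pos 11: 'a' -> replacement #3
  pos 13: 'a' -> replacement #4
  pos 16: 'a' -> replacement #5
Total replacements: 5

5


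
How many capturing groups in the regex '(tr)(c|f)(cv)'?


To count capturing groups, count each '(' that starts a group.
Pattern: '(tr)(c|f)(cv)'
Walking through the pattern:
  Position 0: '(' -> group #1
  Position 4: '(' -> group #2
  Position 9: '(' -> group #3
Total capturing groups: 3

3


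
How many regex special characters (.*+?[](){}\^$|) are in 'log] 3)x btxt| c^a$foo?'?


Regex special characters are: . * + ? [ ] ( ) { } \ ^ $ |
Scanning 'log] 3)x btxt| c^a$foo?':
  pos 3: ']' -> SPECIAL
  pos 6: ')' -> SPECIAL
  pos 13: '|' -> SPECIAL
  pos 16: '^' -> SPECIAL
  pos 18: '$' -> SPECIAL
  pos 22: '?' -> SPECIAL
Special chars found: [']', ')', '|', '^', '$', '?']
Total: 6

6


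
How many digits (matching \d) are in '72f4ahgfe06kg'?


\d matches any digit 0-9.
Scanning '72f4ahgfe06kg':
  pos 0: '7' -> DIGIT
  pos 1: '2' -> DIGIT
  pos 3: '4' -> DIGIT
  pos 9: '0' -> DIGIT
  pos 10: '6' -> DIGIT
Digits found: ['7', '2', '4', '0', '6']
Total: 5

5


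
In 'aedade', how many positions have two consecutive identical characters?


Looking for consecutive identical characters in 'aedade':
  pos 0-1: 'a' vs 'e' -> different
  pos 1-2: 'e' vs 'd' -> different
  pos 2-3: 'd' vs 'a' -> different
  pos 3-4: 'a' vs 'd' -> different
  pos 4-5: 'd' vs 'e' -> different
Consecutive identical pairs: []
Count: 0

0


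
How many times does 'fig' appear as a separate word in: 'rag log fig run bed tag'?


Scanning each word for exact match 'fig':
  Word 1: 'rag' -> no
  Word 2: 'log' -> no
  Word 3: 'fig' -> MATCH
  Word 4: 'run' -> no
  Word 5: 'bed' -> no
  Word 6: 'tag' -> no
Total matches: 1

1


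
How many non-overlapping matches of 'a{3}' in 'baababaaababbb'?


Pattern 'a{3}' matches exactly 3 consecutive a's (greedy, non-overlapping).
String: 'baababaaababbb'
Scanning for runs of a's:
  Run at pos 1: 'aa' (length 2) -> 0 match(es)
  Run at pos 4: 'a' (length 1) -> 0 match(es)
  Run at pos 6: 'aaa' (length 3) -> 1 match(es)
  Run at pos 10: 'a' (length 1) -> 0 match(es)
Matches found: ['aaa']
Total: 1

1


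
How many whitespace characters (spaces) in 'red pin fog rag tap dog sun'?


\s matches whitespace characters (spaces, tabs, etc.).
Text: 'red pin fog rag tap dog sun'
This text has 7 words separated by spaces.
Number of spaces = number of words - 1 = 7 - 1 = 6

6


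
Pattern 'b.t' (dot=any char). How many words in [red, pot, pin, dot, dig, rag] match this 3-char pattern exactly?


Pattern 'b.t' means: starts with 'b', any single char, ends with 't'.
Checking each word (must be exactly 3 chars):
  'red' (len=3): no
  'pot' (len=3): no
  'pin' (len=3): no
  'dot' (len=3): no
  'dig' (len=3): no
  'rag' (len=3): no
Matching words: []
Total: 0

0


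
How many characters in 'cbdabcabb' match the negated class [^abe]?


Negated class [^abe] matches any char NOT in {a, b, e}
Scanning 'cbdabcabb':
  pos 0: 'c' -> MATCH
  pos 1: 'b' -> no (excluded)
  pos 2: 'd' -> MATCH
  pos 3: 'a' -> no (excluded)
  pos 4: 'b' -> no (excluded)
  pos 5: 'c' -> MATCH
  pos 6: 'a' -> no (excluded)
  pos 7: 'b' -> no (excluded)
  pos 8: 'b' -> no (excluded)
Total matches: 3

3


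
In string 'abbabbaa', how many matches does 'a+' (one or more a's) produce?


Pattern 'a+' matches one or more consecutive a's.
String: 'abbabbaa'
Scanning for runs of a:
  Match 1: 'a' (length 1)
  Match 2: 'a' (length 1)
  Match 3: 'aa' (length 2)
Total matches: 3

3


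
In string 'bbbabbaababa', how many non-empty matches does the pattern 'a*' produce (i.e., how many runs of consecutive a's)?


Pattern 'a*' matches zero or more a's. We want non-empty runs of consecutive a's.
String: 'bbbabbaababa'
Walking through the string to find runs of a's:
  Run 1: positions 3-3 -> 'a'
  Run 2: positions 6-7 -> 'aa'
  Run 3: positions 9-9 -> 'a'
  Run 4: positions 11-11 -> 'a'
Non-empty runs found: ['a', 'aa', 'a', 'a']
Count: 4

4


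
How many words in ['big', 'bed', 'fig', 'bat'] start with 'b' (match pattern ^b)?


Pattern ^b anchors to start of word. Check which words begin with 'b':
  'big' -> MATCH (starts with 'b')
  'bed' -> MATCH (starts with 'b')
  'fig' -> no
  'bat' -> MATCH (starts with 'b')
Matching words: ['big', 'bed', 'bat']
Count: 3

3


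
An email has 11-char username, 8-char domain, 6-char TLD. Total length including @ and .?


An email address has format: username@domain.tld
Username length: 11
'@' character: 1
Domain length: 8
'.' character: 1
TLD length: 6
Total = 11 + 1 + 8 + 1 + 6 = 27

27


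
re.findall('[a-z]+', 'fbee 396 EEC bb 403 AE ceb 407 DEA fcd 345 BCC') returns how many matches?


Pattern '[a-z]+' finds one or more lowercase letters.
Text: 'fbee 396 EEC bb 403 AE ceb 407 DEA fcd 345 BCC'
Scanning for matches:
  Match 1: 'fbee'
  Match 2: 'bb'
  Match 3: 'ceb'
  Match 4: 'fcd'
Total matches: 4

4


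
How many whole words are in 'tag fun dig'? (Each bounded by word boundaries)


Word boundaries (\b) mark the start/end of each word.
Text: 'tag fun dig'
Splitting by whitespace:
  Word 1: 'tag'
  Word 2: 'fun'
  Word 3: 'dig'
Total whole words: 3

3


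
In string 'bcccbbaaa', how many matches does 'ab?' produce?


Pattern 'ab?' matches 'a' optionally followed by 'b'.
String: 'bcccbbaaa'
Scanning left to right for 'a' then checking next char:
  Match 1: 'a' (a not followed by b)
  Match 2: 'a' (a not followed by b)
  Match 3: 'a' (a not followed by b)
Total matches: 3

3


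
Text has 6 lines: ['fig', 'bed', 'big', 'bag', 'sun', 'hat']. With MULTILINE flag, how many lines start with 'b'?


With MULTILINE flag, ^ matches the start of each line.
Lines: ['fig', 'bed', 'big', 'bag', 'sun', 'hat']
Checking which lines start with 'b':
  Line 1: 'fig' -> no
  Line 2: 'bed' -> MATCH
  Line 3: 'big' -> MATCH
  Line 4: 'bag' -> MATCH
  Line 5: 'sun' -> no
  Line 6: 'hat' -> no
Matching lines: ['bed', 'big', 'bag']
Count: 3

3


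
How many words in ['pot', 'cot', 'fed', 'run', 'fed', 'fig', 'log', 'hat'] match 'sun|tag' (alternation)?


Alternation 'sun|tag' matches either 'sun' or 'tag'.
Checking each word:
  'pot' -> no
  'cot' -> no
  'fed' -> no
  'run' -> no
  'fed' -> no
  'fig' -> no
  'log' -> no
  'hat' -> no
Matches: []
Count: 0

0


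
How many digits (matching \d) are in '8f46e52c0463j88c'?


\d matches any digit 0-9.
Scanning '8f46e52c0463j88c':
  pos 0: '8' -> DIGIT
  pos 2: '4' -> DIGIT
  pos 3: '6' -> DIGIT
  pos 5: '5' -> DIGIT
  pos 6: '2' -> DIGIT
  pos 8: '0' -> DIGIT
  pos 9: '4' -> DIGIT
  pos 10: '6' -> DIGIT
  pos 11: '3' -> DIGIT
  pos 13: '8' -> DIGIT
  pos 14: '8' -> DIGIT
Digits found: ['8', '4', '6', '5', '2', '0', '4', '6', '3', '8', '8']
Total: 11

11


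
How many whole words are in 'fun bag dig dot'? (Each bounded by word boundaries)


Word boundaries (\b) mark the start/end of each word.
Text: 'fun bag dig dot'
Splitting by whitespace:
  Word 1: 'fun'
  Word 2: 'bag'
  Word 3: 'dig'
  Word 4: 'dot'
Total whole words: 4

4


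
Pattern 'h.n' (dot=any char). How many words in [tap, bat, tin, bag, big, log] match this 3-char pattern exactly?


Pattern 'h.n' means: starts with 'h', any single char, ends with 'n'.
Checking each word (must be exactly 3 chars):
  'tap' (len=3): no
  'bat' (len=3): no
  'tin' (len=3): no
  'bag' (len=3): no
  'big' (len=3): no
  'log' (len=3): no
Matching words: []
Total: 0

0


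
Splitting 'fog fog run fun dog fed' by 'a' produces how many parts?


Splitting by 'a' breaks the string at each occurrence of the separator.
Text: 'fog fog run fun dog fed'
Parts after split:
  Part 1: 'fog fog run fun dog fed'
Total parts: 1

1


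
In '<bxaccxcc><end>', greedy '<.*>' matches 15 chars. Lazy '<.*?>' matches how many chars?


Greedy '<.*>' tries to match as MUCH as possible.
Lazy '<.*?>' tries to match as LITTLE as possible.

String: '<bxaccxcc><end>'
Greedy '<.*>' starts at first '<' and extends to the LAST '>': '<bxaccxcc><end>' (15 chars)
Lazy '<.*?>' starts at first '<' and stops at the FIRST '>': '<bxaccxcc>' (10 chars)

10


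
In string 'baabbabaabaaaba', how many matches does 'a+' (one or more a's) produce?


Pattern 'a+' matches one or more consecutive a's.
String: 'baabbabaabaaaba'
Scanning for runs of a:
  Match 1: 'aa' (length 2)
  Match 2: 'a' (length 1)
  Match 3: 'aa' (length 2)
  Match 4: 'aaa' (length 3)
  Match 5: 'a' (length 1)
Total matches: 5

5


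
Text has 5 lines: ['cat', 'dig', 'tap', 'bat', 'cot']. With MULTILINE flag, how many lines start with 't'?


With MULTILINE flag, ^ matches the start of each line.
Lines: ['cat', 'dig', 'tap', 'bat', 'cot']
Checking which lines start with 't':
  Line 1: 'cat' -> no
  Line 2: 'dig' -> no
  Line 3: 'tap' -> MATCH
  Line 4: 'bat' -> no
  Line 5: 'cot' -> no
Matching lines: ['tap']
Count: 1

1


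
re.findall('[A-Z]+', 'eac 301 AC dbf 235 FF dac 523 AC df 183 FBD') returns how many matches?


Pattern '[A-Z]+' finds one or more uppercase letters.
Text: 'eac 301 AC dbf 235 FF dac 523 AC df 183 FBD'
Scanning for matches:
  Match 1: 'AC'
  Match 2: 'FF'
  Match 3: 'AC'
  Match 4: 'FBD'
Total matches: 4

4


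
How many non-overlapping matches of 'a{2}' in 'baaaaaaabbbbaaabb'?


Pattern 'a{2}' matches exactly 2 consecutive a's (greedy, non-overlapping).
String: 'baaaaaaabbbbaaabb'
Scanning for runs of a's:
  Run at pos 1: 'aaaaaaa' (length 7) -> 3 match(es)
  Run at pos 12: 'aaa' (length 3) -> 1 match(es)
Matches found: ['aa', 'aa', 'aa', 'aa']
Total: 4

4


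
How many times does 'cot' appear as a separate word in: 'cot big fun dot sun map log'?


Scanning each word for exact match 'cot':
  Word 1: 'cot' -> MATCH
  Word 2: 'big' -> no
  Word 3: 'fun' -> no
  Word 4: 'dot' -> no
  Word 5: 'sun' -> no
  Word 6: 'map' -> no
  Word 7: 'log' -> no
Total matches: 1

1


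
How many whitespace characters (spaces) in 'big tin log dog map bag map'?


\s matches whitespace characters (spaces, tabs, etc.).
Text: 'big tin log dog map bag map'
This text has 7 words separated by spaces.
Number of spaces = number of words - 1 = 7 - 1 = 6

6


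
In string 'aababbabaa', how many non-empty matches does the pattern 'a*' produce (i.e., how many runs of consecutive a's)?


Pattern 'a*' matches zero or more a's. We want non-empty runs of consecutive a's.
String: 'aababbabaa'
Walking through the string to find runs of a's:
  Run 1: positions 0-1 -> 'aa'
  Run 2: positions 3-3 -> 'a'
  Run 3: positions 6-6 -> 'a'
  Run 4: positions 8-9 -> 'aa'
Non-empty runs found: ['aa', 'a', 'a', 'aa']
Count: 4

4


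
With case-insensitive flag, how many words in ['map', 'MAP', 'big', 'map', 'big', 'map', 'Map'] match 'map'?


Case-insensitive matching: compare each word's lowercase form to 'map'.
  'map' -> lower='map' -> MATCH
  'MAP' -> lower='map' -> MATCH
  'big' -> lower='big' -> no
  'map' -> lower='map' -> MATCH
  'big' -> lower='big' -> no
  'map' -> lower='map' -> MATCH
  'Map' -> lower='map' -> MATCH
Matches: ['map', 'MAP', 'map', 'map', 'Map']
Count: 5

5


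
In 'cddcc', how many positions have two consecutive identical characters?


Looking for consecutive identical characters in 'cddcc':
  pos 0-1: 'c' vs 'd' -> different
  pos 1-2: 'd' vs 'd' -> MATCH ('dd')
  pos 2-3: 'd' vs 'c' -> different
  pos 3-4: 'c' vs 'c' -> MATCH ('cc')
Consecutive identical pairs: ['dd', 'cc']
Count: 2

2


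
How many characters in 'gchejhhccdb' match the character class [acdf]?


Character class [acdf] matches any of: {a, c, d, f}
Scanning string 'gchejhhccdb' character by character:
  pos 0: 'g' -> no
  pos 1: 'c' -> MATCH
  pos 2: 'h' -> no
  pos 3: 'e' -> no
  pos 4: 'j' -> no
  pos 5: 'h' -> no
  pos 6: 'h' -> no
  pos 7: 'c' -> MATCH
  pos 8: 'c' -> MATCH
  pos 9: 'd' -> MATCH
  pos 10: 'b' -> no
Total matches: 4

4


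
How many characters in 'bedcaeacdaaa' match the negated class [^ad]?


Negated class [^ad] matches any char NOT in {a, d}
Scanning 'bedcaeacdaaa':
  pos 0: 'b' -> MATCH
  pos 1: 'e' -> MATCH
  pos 2: 'd' -> no (excluded)
  pos 3: 'c' -> MATCH
  pos 4: 'a' -> no (excluded)
  pos 5: 'e' -> MATCH
  pos 6: 'a' -> no (excluded)
  pos 7: 'c' -> MATCH
  pos 8: 'd' -> no (excluded)
  pos 9: 'a' -> no (excluded)
  pos 10: 'a' -> no (excluded)
  pos 11: 'a' -> no (excluded)
Total matches: 5

5


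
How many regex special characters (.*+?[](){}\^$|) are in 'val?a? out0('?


Regex special characters are: . * + ? [ ] ( ) { } \ ^ $ |
Scanning 'val?a? out0(':
  pos 3: '?' -> SPECIAL
  pos 5: '?' -> SPECIAL
  pos 11: '(' -> SPECIAL
Special chars found: ['?', '?', '(']
Total: 3

3


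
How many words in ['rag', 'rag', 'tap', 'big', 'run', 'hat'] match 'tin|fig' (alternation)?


Alternation 'tin|fig' matches either 'tin' or 'fig'.
Checking each word:
  'rag' -> no
  'rag' -> no
  'tap' -> no
  'big' -> no
  'run' -> no
  'hat' -> no
Matches: []
Count: 0

0


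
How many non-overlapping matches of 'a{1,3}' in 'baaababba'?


Pattern 'a{1,3}' matches between 1 and 3 consecutive a's (greedy).
String: 'baaababba'
Finding runs of a's and applying greedy matching:
  Run at pos 1: 'aaa' (length 3)
  Run at pos 5: 'a' (length 1)
  Run at pos 8: 'a' (length 1)
Matches: ['aaa', 'a', 'a']
Count: 3

3


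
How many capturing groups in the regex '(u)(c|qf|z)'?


To count capturing groups, count each '(' that starts a group.
Pattern: '(u)(c|qf|z)'
Walking through the pattern:
  Position 0: '(' -> group #1
  Position 3: '(' -> group #2
Total capturing groups: 2

2


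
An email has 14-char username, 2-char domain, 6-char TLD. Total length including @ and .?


An email address has format: username@domain.tld
Username length: 14
'@' character: 1
Domain length: 2
'.' character: 1
TLD length: 6
Total = 14 + 1 + 2 + 1 + 6 = 24

24


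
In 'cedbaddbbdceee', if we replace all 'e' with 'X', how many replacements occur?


re.sub('e', 'X', text) replaces every occurrence of 'e' with 'X'.
Text: 'cedbaddbbdceee'
Scanning for 'e':
  pos 1: 'e' -> replacement #1
  pos 11: 'e' -> replacement #2
  pos 12: 'e' -> replacement #3
  pos 13: 'e' -> replacement #4
Total replacements: 4

4


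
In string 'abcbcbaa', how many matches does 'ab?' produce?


Pattern 'ab?' matches 'a' optionally followed by 'b'.
String: 'abcbcbaa'
Scanning left to right for 'a' then checking next char:
  Match 1: 'ab' (a followed by b)
  Match 2: 'a' (a not followed by b)
  Match 3: 'a' (a not followed by b)
Total matches: 3

3


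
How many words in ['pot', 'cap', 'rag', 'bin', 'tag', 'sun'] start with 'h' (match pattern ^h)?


Pattern ^h anchors to start of word. Check which words begin with 'h':
  'pot' -> no
  'cap' -> no
  'rag' -> no
  'bin' -> no
  'tag' -> no
  'sun' -> no
Matching words: []
Count: 0

0


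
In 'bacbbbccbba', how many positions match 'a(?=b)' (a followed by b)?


Lookahead 'a(?=b)' matches 'a' only when followed by 'b'.
String: 'bacbbbccbba'
Checking each position where char is 'a':
  pos 1: 'a' -> no (next='c')
Matching positions: []
Count: 0

0


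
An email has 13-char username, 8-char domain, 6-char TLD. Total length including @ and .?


An email address has format: username@domain.tld
Username length: 13
'@' character: 1
Domain length: 8
'.' character: 1
TLD length: 6
Total = 13 + 1 + 8 + 1 + 6 = 29

29


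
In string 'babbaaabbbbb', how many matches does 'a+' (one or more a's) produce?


Pattern 'a+' matches one or more consecutive a's.
String: 'babbaaabbbbb'
Scanning for runs of a:
  Match 1: 'a' (length 1)
  Match 2: 'aaa' (length 3)
Total matches: 2

2


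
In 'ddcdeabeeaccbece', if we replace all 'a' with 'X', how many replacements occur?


re.sub('a', 'X', text) replaces every occurrence of 'a' with 'X'.
Text: 'ddcdeabeeaccbece'
Scanning for 'a':
  pos 5: 'a' -> replacement #1
  pos 9: 'a' -> replacement #2
Total replacements: 2

2


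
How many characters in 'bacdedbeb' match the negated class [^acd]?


Negated class [^acd] matches any char NOT in {a, c, d}
Scanning 'bacdedbeb':
  pos 0: 'b' -> MATCH
  pos 1: 'a' -> no (excluded)
  pos 2: 'c' -> no (excluded)
  pos 3: 'd' -> no (excluded)
  pos 4: 'e' -> MATCH
  pos 5: 'd' -> no (excluded)
  pos 6: 'b' -> MATCH
  pos 7: 'e' -> MATCH
  pos 8: 'b' -> MATCH
Total matches: 5

5


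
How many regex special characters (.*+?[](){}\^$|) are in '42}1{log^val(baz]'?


Regex special characters are: . * + ? [ ] ( ) { } \ ^ $ |
Scanning '42}1{log^val(baz]':
  pos 2: '}' -> SPECIAL
  pos 4: '{' -> SPECIAL
  pos 8: '^' -> SPECIAL
  pos 12: '(' -> SPECIAL
  pos 16: ']' -> SPECIAL
Special chars found: ['}', '{', '^', '(', ']']
Total: 5

5
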